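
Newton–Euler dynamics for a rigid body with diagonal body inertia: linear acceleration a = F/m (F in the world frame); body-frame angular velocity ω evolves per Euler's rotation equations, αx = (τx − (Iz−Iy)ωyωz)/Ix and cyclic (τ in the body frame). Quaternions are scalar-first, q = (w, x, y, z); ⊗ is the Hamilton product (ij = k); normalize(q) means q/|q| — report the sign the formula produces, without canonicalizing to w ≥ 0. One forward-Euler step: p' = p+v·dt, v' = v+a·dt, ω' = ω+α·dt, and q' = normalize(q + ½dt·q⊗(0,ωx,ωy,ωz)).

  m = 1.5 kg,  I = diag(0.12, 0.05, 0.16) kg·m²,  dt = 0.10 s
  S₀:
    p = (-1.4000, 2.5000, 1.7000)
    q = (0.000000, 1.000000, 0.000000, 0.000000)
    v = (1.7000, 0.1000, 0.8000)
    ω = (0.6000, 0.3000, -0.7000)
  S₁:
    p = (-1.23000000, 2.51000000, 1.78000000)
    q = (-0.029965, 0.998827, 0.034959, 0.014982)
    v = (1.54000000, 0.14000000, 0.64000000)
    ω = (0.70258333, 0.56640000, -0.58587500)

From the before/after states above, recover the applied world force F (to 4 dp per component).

Δv = v₁−v₀ = (-0.16000000, 0.04000000, -0.16000000)
applied force F = (-2.4000, 0.6000, -2.4000)

F = (-2.4000, 0.6000, -2.4000)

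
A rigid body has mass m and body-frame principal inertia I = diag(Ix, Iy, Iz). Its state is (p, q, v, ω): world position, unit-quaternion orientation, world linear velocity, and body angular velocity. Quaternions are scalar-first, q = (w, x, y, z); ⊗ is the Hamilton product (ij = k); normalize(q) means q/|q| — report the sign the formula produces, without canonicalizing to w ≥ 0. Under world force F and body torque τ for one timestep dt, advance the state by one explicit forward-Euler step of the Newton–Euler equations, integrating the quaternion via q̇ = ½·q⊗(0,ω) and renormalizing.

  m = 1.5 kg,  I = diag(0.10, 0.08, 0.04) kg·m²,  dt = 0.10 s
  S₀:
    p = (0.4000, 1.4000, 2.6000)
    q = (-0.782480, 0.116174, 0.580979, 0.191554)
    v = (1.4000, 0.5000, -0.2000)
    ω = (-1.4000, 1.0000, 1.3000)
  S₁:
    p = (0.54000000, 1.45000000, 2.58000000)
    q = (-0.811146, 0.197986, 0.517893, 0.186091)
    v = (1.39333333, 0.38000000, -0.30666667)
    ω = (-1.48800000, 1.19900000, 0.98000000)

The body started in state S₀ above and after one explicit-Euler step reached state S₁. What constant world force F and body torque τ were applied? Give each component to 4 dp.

F = (-0.1000, -1.8000, -1.6000)
τ = (-0.1400, 0.0500, -0.1000)

Δω = ω₁−ω₀ = (-0.08800000, 0.19900000, -0.32000000)
precession coupling = (-0.0520, -0.1092, 0.0280)
I·α + gyro = (-0.1400, 0.0500, -0.1000)
Δv = v₁−v₀ = (-0.00666667, -0.12000000, -0.10666667)
F = m·Δv/dt = (-0.1000, -1.8000, -1.6000)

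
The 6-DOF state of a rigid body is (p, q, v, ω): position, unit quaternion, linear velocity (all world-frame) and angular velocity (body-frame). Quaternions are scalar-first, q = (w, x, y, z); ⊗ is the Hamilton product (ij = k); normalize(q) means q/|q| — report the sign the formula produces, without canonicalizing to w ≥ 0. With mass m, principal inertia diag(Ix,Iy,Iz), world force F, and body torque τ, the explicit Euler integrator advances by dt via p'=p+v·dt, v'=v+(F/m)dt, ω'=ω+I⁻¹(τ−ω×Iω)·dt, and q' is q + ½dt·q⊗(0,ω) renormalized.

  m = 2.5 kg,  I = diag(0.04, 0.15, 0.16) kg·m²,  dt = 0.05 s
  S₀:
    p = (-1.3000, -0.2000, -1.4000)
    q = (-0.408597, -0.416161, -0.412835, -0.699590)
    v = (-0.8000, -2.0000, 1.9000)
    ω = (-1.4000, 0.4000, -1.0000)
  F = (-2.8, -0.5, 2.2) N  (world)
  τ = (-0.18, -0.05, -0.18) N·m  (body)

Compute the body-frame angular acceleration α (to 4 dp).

α = (-4.4000, 0.7867, -0.7400)

ω×(Iω) gyroscopic = (-0.0040, -0.1680, -0.0616)
angular accel α = (-4.4000, 0.7867, -0.7400)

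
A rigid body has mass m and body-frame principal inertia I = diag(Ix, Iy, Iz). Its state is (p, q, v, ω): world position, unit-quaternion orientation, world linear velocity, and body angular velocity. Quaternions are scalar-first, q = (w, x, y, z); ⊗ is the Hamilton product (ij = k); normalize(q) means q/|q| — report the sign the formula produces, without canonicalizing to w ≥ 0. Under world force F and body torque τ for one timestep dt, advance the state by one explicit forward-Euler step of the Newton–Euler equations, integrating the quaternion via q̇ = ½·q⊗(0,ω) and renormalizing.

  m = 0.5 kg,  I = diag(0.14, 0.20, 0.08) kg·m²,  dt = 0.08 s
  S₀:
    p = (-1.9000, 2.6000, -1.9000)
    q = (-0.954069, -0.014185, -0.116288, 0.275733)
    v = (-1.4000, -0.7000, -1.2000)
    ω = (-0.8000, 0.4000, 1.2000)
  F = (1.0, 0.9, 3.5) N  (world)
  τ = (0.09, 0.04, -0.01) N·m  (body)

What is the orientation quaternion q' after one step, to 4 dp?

Hamilton product q⊗(0,ω) = (-0.2957124, 0.5134164, -0.5851920, -1.2435872)
updated quaternion q' = (-0.9642, 0.0063, -0.1394, 0.2256)

q' = (-0.9642, 0.0063, -0.1394, 0.2256)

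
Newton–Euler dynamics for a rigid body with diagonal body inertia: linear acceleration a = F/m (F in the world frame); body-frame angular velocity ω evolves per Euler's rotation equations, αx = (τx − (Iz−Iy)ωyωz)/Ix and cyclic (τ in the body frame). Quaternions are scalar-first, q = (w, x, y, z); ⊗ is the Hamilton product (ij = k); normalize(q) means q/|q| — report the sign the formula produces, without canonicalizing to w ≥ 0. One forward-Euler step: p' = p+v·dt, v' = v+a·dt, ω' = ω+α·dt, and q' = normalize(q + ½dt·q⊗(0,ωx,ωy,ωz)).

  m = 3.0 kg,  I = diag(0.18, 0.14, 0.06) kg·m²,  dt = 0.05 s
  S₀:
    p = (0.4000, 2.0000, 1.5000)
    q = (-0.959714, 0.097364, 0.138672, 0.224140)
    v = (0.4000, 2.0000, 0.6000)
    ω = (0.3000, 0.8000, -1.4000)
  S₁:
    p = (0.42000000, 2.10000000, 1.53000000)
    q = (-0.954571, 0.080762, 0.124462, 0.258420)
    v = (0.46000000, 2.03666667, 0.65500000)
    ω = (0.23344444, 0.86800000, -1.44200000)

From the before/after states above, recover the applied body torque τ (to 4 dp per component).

τ = (-0.1500, 0.1400, -0.0600)

rate change Δω = (-0.06655556, 0.06800000, -0.04200000)
gyro term ω₀×Iω₀ = (0.0896, -0.0504, -0.0096)
I·α + gyro = (-0.1500, 0.1400, -0.0600)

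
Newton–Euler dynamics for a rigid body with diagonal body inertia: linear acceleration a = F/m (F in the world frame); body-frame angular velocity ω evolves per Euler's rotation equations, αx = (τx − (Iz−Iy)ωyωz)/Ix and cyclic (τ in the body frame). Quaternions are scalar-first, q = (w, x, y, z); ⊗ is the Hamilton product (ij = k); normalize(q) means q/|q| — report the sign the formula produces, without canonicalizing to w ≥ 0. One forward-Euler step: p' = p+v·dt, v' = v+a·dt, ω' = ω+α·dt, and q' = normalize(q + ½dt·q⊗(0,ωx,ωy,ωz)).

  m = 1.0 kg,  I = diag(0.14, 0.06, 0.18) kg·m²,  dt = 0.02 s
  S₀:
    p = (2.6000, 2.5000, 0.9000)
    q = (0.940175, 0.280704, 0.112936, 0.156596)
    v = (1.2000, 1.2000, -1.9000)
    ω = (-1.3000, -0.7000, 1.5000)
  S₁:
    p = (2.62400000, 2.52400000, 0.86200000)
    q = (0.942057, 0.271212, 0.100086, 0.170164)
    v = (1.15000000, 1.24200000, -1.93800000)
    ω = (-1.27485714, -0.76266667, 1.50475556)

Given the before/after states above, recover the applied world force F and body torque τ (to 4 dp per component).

velocity change Δv = (-0.05000000, 0.04200000, -0.03800000)
F = m·Δv/dt = (-2.5000, 2.1000, -1.9000)
ω₁ − ω₀ = (0.02514286, -0.06266667, 0.00475556)
precession coupling = (-0.1260, 0.0780, -0.0728)
τ = I·(Δω/dt) + ω₀×(Iω₀) = (0.0500, -0.1100, -0.0300)

F = (-2.5000, 2.1000, -1.9000)
τ = (0.0500, -0.1100, -0.0300)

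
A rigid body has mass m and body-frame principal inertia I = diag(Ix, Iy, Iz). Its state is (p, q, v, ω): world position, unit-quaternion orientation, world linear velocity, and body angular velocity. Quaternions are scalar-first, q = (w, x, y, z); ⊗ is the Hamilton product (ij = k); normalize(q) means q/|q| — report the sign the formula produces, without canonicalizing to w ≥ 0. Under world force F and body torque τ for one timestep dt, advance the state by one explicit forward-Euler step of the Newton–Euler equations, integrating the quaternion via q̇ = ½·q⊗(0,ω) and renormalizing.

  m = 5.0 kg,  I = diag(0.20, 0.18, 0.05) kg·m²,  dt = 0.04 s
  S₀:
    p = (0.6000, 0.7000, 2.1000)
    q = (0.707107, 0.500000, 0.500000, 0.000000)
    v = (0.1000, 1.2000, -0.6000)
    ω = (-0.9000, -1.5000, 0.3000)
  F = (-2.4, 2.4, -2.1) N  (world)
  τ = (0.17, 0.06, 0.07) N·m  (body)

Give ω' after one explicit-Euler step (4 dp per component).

angular accel α = (0.5575, 0.5583, 1.9400)
ω + α·dt = (-0.8777, -1.4777, 0.3776)

ω' = (-0.8777, -1.4777, 0.3776)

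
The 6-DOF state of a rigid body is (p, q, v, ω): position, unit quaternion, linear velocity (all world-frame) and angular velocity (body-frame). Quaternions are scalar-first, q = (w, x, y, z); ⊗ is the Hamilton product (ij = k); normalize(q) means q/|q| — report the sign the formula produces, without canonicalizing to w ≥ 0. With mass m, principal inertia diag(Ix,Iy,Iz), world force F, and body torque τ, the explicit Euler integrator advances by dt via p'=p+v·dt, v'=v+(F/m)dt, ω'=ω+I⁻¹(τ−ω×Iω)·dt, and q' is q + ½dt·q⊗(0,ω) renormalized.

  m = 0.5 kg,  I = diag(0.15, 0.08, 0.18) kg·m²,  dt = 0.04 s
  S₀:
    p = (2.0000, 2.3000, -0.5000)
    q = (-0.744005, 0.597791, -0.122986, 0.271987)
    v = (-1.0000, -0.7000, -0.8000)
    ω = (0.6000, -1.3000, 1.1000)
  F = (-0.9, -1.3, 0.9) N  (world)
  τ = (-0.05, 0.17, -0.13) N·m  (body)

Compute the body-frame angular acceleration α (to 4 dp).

ω×(Iω) gyroscopic = (-0.1430, -0.0198, 0.0546)
angular accel α = (0.6200, 2.3725, -1.0256)

α = (0.6200, 2.3725, -1.0256)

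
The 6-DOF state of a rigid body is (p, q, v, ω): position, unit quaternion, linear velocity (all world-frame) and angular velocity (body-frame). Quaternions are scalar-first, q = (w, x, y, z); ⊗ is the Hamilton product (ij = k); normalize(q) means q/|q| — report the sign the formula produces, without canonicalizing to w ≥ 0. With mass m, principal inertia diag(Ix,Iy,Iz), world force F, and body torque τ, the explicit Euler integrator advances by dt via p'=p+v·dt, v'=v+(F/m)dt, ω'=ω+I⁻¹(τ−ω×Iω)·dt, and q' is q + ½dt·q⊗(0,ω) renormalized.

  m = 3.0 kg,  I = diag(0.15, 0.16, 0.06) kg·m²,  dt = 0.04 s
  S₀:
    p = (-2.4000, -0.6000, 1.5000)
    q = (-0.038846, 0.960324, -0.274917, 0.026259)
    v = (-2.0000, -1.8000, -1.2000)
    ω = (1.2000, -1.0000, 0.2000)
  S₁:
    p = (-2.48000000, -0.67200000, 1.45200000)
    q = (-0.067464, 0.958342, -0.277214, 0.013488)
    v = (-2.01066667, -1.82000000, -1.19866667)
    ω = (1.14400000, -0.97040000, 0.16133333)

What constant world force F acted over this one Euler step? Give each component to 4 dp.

velocity change Δv = (-0.01066667, -0.02000000, 0.00133333)
applied force F = (-0.8000, -1.5000, 0.1000)

F = (-0.8000, -1.5000, 0.1000)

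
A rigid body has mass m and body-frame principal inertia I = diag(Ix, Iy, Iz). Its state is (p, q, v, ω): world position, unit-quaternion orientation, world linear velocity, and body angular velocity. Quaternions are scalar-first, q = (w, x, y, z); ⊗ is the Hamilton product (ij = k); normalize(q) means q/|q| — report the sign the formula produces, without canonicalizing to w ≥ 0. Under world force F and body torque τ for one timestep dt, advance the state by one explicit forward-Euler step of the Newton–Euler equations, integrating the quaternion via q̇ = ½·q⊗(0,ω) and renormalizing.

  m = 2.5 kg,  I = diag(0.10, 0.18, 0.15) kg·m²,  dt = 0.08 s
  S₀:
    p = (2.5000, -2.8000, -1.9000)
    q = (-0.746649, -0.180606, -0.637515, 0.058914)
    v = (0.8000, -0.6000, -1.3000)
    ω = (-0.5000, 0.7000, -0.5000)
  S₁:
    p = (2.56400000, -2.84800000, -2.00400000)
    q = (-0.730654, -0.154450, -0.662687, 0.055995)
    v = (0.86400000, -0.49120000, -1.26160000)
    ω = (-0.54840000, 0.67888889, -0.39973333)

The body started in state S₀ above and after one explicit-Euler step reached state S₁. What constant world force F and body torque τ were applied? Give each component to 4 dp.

ω₁ − ω₀ = (-0.04840000, -0.02111111, 0.10026667)
gyro term ω₀×Iω₀ = (0.0105, -0.0125, -0.0280)
applied torque τ = (-0.0500, -0.0600, 0.1600)
v₁ − v₀ = (0.06400000, 0.10880000, 0.03840000)
m·(v₁−v₀)/dt = (2.0000, 3.4000, 1.2000)

F = (2.0000, 3.4000, 1.2000)
τ = (-0.0500, -0.0600, 0.1600)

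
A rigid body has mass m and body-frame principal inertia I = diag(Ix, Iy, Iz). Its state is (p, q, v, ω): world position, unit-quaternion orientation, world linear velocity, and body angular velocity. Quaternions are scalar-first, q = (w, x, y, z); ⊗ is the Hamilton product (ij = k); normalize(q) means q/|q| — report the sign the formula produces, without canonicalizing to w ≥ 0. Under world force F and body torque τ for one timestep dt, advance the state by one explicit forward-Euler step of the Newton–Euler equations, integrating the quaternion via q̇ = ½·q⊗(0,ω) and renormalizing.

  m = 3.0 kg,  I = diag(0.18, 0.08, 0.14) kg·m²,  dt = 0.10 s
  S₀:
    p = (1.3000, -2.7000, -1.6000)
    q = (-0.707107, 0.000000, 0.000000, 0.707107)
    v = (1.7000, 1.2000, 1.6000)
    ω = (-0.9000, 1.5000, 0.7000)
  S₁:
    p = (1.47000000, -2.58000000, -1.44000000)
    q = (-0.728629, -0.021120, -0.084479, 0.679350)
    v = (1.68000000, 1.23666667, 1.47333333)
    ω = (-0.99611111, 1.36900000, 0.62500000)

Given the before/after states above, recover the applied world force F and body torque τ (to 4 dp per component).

velocity change Δv = (-0.02000000, 0.03666667, -0.12666667)
applied force F = (-0.6000, 1.1000, -3.8000)
Δω = ω₁−ω₀ = (-0.09611111, -0.13100000, -0.07500000)
I·α + gyro = (-0.1100, -0.1300, 0.0300)

F = (-0.6000, 1.1000, -3.8000)
τ = (-0.1100, -0.1300, 0.0300)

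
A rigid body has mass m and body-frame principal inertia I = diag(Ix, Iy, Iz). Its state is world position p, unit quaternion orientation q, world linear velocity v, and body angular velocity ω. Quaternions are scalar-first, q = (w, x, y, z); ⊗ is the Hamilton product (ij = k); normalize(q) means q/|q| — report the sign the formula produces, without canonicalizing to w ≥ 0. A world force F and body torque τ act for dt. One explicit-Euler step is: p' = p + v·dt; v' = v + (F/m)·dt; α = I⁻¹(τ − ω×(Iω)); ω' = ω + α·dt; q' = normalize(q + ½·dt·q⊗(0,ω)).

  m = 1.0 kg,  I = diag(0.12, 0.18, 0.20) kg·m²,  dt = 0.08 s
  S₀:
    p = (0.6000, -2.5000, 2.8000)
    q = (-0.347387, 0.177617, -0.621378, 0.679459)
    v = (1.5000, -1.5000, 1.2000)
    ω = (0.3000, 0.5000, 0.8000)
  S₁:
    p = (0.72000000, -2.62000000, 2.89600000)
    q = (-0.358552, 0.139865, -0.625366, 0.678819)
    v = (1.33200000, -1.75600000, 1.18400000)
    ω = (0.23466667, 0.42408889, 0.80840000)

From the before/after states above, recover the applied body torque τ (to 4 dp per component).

rate change Δω = (-0.06533333, -0.07591111, 0.00840000)
I·α + gyro = (-0.0900, -0.1900, 0.0300)

τ = (-0.0900, -0.1900, 0.0300)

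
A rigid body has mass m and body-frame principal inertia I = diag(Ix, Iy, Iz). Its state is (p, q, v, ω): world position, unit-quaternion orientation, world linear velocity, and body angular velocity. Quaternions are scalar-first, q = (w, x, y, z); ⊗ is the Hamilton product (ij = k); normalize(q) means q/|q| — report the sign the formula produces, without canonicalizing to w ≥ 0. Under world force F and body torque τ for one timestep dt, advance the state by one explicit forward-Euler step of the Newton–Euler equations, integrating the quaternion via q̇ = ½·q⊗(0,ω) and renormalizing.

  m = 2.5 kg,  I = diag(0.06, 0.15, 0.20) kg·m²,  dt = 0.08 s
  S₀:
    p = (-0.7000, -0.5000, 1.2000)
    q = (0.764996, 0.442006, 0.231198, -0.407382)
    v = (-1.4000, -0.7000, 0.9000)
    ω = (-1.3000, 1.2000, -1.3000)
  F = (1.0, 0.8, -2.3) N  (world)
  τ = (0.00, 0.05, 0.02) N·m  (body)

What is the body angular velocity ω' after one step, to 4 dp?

α = I⁻¹(τ − ω×Iω) = (1.3000, 1.9107, 0.8020)
new body rate ω' = (-1.1960, 1.3529, -1.2358)

ω' = (-1.1960, 1.3529, -1.2358)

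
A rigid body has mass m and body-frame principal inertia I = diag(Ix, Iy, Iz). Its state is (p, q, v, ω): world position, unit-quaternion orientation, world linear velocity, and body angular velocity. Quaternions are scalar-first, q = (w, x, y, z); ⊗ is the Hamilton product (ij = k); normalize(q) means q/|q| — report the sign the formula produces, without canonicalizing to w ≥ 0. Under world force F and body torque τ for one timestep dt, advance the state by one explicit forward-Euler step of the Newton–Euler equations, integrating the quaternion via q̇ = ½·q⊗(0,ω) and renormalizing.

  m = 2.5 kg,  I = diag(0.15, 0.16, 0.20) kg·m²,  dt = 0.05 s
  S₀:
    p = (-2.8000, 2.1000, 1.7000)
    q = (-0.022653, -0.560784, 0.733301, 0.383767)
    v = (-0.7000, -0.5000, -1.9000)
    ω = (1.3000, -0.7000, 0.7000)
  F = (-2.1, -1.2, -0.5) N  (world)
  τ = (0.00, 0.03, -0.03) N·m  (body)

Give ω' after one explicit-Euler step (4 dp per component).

ω' = (1.3065, -0.6764, 0.6948)

precession coupling ω×(Iω) = (-0.0196, -0.0455, -0.0091)
(τ − ω×Iω)/I = (0.1307, 0.4719, -0.1045)
ω' = ω + α·dt = (1.3065, -0.6764, 0.6948)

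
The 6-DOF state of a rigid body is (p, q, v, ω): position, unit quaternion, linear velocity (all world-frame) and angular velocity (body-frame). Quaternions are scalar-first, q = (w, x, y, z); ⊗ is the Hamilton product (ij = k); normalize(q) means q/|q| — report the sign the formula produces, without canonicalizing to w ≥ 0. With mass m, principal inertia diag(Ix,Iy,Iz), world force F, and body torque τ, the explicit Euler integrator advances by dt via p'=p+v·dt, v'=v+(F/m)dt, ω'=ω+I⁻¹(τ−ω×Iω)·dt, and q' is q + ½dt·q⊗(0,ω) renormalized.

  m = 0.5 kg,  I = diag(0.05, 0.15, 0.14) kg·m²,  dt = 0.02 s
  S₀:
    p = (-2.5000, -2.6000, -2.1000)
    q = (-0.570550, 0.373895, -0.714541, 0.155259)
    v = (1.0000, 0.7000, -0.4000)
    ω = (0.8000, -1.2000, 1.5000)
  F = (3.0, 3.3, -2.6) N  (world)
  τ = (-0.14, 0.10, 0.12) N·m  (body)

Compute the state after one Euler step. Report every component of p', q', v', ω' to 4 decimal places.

p' = (-2.4800, -2.5860, -2.1080)
q' = (-0.5843, 0.3604, -0.7119, 0.1479)
v' = (1.1200, 0.8320, -0.5040)
ω' = (0.7368, -1.1723, 1.5309)

angular accel α = (-3.1600, 1.3867, 1.5429)
new body rate ω' = (0.7368, -1.1723, 1.5309)
q⊗(0,ω) = (-1.3894537, -1.3419407, 0.2480247, -0.7328662)
q + ½dt·q⊗(0,ω), renormalized = (-0.5843, 0.3604, -0.7119, 0.1479)
p + v·dt = (-2.4800, -2.5860, -2.1080)
new velocity v' = (1.1200, 0.8320, -0.5040)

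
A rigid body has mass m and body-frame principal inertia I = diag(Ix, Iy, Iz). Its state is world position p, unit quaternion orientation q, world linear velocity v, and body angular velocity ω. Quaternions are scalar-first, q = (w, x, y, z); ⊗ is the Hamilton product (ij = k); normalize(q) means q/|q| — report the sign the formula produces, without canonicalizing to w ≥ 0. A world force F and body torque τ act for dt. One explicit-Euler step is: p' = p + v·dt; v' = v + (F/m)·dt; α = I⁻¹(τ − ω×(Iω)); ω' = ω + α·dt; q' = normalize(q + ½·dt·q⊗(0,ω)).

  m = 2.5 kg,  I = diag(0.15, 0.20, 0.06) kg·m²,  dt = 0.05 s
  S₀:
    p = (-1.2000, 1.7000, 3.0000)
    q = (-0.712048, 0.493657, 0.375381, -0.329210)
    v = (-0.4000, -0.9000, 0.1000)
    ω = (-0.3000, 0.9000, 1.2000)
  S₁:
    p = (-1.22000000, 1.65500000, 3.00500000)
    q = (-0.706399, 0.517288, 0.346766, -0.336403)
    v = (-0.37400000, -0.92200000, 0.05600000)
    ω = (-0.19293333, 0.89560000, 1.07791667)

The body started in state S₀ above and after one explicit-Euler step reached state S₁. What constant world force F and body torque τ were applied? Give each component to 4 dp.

velocity change Δv = (0.02600000, -0.02200000, -0.04400000)
F = m·Δv/dt = (1.3000, -1.1000, -2.2000)
Δω = ω₁−ω₀ = (0.10706667, -0.00440000, -0.12208333)
gyro term ω₀×Iω₀ = (-0.1512, -0.0324, -0.0135)
applied torque τ = (0.1700, -0.0500, -0.1600)

F = (1.3000, -1.1000, -2.2000)
τ = (0.1700, -0.0500, -0.1600)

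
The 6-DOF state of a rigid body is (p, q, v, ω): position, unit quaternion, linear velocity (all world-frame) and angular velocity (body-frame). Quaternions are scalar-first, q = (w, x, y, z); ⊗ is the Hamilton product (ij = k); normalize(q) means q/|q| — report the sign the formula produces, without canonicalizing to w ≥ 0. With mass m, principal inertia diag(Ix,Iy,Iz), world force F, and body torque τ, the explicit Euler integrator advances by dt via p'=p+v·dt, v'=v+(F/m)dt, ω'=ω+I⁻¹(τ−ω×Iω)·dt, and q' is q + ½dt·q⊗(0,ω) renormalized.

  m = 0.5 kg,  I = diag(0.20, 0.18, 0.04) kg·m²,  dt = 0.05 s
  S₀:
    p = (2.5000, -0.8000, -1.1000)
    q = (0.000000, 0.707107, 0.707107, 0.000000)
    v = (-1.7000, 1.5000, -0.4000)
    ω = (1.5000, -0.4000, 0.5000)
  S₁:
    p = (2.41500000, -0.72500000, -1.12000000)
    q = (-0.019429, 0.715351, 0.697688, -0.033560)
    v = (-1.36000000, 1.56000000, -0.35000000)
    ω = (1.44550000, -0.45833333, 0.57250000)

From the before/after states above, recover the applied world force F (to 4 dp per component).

F = (3.4000, 0.6000, 0.5000)

v₁ − v₀ = (0.34000000, 0.06000000, 0.05000000)
m·(v₁−v₀)/dt = (3.4000, 0.6000, 0.5000)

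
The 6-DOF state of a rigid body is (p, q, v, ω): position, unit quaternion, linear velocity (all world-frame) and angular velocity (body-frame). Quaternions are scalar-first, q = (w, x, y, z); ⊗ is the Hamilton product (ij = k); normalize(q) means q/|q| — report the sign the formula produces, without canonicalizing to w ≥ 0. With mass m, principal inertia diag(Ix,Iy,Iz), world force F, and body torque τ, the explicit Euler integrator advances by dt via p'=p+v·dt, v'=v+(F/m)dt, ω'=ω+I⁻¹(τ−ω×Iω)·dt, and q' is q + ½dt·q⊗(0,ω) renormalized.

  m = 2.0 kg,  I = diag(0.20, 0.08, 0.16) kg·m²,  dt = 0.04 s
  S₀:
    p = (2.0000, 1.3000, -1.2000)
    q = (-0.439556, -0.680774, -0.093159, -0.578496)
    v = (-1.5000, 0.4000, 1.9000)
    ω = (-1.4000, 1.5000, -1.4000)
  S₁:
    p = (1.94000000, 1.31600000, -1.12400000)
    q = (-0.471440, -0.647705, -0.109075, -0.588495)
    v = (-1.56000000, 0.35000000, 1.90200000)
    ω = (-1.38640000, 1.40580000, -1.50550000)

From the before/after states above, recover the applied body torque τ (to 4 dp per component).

τ = (-0.1000, -0.1100, -0.1700)

ω₁ − ω₀ = (0.01360000, -0.09420000, -0.10550000)
ω₀×(Iω₀) = (-0.1680, 0.0784, 0.2520)
applied torque τ = (-0.1000, -0.1100, -0.1700)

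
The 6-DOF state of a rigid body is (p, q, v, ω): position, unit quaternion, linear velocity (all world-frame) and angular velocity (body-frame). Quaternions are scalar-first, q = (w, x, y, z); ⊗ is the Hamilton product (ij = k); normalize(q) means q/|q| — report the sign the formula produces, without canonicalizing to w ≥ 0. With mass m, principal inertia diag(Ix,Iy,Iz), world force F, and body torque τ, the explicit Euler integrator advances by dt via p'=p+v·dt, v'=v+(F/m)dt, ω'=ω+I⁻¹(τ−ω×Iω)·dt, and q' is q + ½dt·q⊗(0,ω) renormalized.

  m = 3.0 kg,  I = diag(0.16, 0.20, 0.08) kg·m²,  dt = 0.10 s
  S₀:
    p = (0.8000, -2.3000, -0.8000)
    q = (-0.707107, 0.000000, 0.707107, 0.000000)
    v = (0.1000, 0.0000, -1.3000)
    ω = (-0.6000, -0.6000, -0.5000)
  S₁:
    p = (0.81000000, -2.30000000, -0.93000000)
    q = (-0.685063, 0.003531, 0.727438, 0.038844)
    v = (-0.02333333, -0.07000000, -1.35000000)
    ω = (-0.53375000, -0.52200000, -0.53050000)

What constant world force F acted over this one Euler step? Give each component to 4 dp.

velocity change Δv = (-0.12333333, -0.07000000, -0.05000000)
m·(v₁−v₀)/dt = (-3.7000, -2.1000, -1.5000)

F = (-3.7000, -2.1000, -1.5000)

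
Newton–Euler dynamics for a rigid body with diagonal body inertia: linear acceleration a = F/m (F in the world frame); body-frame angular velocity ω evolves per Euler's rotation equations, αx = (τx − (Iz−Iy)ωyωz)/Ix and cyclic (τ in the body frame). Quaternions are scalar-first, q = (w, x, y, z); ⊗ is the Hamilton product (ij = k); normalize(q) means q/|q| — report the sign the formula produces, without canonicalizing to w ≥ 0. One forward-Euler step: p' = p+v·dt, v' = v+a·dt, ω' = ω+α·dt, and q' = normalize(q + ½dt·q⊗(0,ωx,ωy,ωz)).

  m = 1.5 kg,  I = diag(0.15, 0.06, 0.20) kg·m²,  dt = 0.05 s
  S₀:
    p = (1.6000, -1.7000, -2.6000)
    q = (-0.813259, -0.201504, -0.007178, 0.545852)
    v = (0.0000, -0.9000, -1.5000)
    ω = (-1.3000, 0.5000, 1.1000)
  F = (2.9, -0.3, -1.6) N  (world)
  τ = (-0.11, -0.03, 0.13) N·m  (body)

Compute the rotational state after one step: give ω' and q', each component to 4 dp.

ω' = (-1.3623, 0.4154, 1.1179)
q' = (-0.8339, -0.1819, -0.0295, 0.5202)

(τ − ω×Iω)/I = (-1.2467, -1.6917, 0.3575)
new body rate ω' = (-1.3623, 0.4154, 1.1179)
q⊗(0,ω) = (-0.8588034, 0.7764149, -0.8945827, -1.0046683)
q + ½dt·q⊗(0,ω), renormalized = (-0.8339, -0.1819, -0.0295, 0.5202)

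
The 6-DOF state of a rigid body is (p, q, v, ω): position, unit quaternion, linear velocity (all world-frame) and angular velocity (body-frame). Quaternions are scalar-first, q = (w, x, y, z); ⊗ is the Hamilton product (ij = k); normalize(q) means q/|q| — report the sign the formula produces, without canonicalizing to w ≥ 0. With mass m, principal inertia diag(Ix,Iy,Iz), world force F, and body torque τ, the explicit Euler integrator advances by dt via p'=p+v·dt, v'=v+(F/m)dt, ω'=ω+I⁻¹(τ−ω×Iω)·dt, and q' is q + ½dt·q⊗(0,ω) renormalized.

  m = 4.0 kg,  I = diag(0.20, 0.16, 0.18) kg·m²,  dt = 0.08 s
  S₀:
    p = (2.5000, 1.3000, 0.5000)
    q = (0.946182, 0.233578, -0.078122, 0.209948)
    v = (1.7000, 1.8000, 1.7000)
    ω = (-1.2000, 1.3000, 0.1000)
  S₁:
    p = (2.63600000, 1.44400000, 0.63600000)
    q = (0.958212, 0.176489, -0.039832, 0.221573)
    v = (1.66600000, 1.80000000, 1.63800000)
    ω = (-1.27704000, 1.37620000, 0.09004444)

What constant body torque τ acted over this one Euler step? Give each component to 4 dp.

rate change Δω = (-0.07704000, 0.07620000, -0.00995556)
applied torque τ = (-0.1900, 0.1500, 0.0400)

τ = (-0.1900, 0.1500, 0.0400)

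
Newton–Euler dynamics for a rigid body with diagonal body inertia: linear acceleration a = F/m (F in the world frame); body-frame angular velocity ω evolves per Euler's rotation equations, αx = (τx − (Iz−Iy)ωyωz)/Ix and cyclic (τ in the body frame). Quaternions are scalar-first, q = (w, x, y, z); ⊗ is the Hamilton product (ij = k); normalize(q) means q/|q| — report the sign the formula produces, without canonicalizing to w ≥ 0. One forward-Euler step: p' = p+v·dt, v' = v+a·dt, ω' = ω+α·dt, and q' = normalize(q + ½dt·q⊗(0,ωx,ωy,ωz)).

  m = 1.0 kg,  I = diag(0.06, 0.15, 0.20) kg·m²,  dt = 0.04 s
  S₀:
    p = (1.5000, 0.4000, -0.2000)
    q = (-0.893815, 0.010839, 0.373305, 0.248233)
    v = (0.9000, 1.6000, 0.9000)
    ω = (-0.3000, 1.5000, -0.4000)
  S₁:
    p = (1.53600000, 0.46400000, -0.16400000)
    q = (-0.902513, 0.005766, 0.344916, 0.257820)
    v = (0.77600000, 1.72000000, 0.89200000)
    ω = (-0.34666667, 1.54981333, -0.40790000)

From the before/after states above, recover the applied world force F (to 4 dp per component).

F = (-3.1000, 3.0000, -0.2000)

velocity change Δv = (-0.12400000, 0.12000000, -0.00800000)
F = m·Δv/dt = (-3.1000, 3.0000, -0.2000)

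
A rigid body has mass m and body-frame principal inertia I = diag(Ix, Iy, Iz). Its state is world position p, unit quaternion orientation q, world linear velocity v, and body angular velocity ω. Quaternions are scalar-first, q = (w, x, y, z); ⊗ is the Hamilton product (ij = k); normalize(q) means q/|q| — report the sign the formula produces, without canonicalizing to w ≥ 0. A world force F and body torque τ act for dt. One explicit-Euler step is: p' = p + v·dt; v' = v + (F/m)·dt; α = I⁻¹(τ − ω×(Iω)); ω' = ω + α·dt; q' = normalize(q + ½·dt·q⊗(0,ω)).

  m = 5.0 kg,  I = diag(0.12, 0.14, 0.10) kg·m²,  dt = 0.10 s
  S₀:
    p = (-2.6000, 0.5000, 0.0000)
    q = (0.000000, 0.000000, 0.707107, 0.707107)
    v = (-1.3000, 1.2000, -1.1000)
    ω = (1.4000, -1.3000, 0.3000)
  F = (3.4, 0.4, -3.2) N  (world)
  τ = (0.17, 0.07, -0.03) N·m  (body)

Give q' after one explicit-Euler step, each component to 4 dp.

Hamilton product q⊗(0,ω) = (0.7071070, 1.1313712, 0.9899498, -0.9899498)
q + ½dt·q⊗(0,ω), renormalized = (0.0352, 0.0563, 0.7531, 0.6546)

q' = (0.0352, 0.0563, 0.7531, 0.6546)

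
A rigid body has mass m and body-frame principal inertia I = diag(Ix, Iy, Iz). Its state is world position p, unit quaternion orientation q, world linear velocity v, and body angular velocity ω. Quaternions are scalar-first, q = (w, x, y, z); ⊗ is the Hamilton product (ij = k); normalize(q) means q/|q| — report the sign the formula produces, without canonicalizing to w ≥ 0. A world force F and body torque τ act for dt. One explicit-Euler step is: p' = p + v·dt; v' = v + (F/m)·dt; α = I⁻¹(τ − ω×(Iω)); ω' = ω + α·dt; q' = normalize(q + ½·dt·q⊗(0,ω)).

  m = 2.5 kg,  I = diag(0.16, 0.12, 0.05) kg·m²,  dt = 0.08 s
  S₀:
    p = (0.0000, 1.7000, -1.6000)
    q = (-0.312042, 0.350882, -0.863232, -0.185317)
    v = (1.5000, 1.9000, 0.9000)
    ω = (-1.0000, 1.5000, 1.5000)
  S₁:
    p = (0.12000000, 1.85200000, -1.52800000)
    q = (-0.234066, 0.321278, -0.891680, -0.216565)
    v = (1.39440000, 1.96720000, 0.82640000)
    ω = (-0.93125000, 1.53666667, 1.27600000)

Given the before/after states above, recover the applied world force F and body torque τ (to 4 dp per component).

F = (-3.3000, 2.1000, -2.3000)
τ = (-0.0200, -0.1100, -0.0800)

Δv = v₁−v₀ = (-0.10560000, 0.06720000, -0.07360000)
m·(v₁−v₀)/dt = (-3.3000, 2.1000, -2.3000)
rate change Δω = (0.06875000, 0.03666667, -0.22400000)
gyro term ω₀×Iω₀ = (-0.1575, -0.1650, 0.0600)
τ = I·(Δω/dt) + ω₀×(Iω₀) = (-0.0200, -0.1100, -0.0800)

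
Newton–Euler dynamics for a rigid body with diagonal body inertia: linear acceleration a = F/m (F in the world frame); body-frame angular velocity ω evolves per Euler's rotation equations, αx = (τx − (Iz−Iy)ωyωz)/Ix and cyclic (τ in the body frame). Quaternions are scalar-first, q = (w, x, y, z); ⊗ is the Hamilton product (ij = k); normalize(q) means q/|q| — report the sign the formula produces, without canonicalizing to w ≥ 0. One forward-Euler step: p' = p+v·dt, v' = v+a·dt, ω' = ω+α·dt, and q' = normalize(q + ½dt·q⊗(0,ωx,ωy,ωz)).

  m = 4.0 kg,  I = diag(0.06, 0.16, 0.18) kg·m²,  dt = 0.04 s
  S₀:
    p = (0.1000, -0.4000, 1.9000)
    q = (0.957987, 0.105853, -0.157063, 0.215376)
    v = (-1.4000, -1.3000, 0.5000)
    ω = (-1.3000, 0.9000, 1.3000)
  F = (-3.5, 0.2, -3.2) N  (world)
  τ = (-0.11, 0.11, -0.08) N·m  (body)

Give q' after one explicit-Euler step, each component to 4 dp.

q' = (0.9572, 0.0729, -0.1480, 0.2379)

Hamilton product q⊗(0,ω) = (-0.0010232, -1.6434034, 0.4445906, 1.1364689)
q + ½dt·q⊗(0,ω), renormalized = (0.9572, 0.0729, -0.1480, 0.2379)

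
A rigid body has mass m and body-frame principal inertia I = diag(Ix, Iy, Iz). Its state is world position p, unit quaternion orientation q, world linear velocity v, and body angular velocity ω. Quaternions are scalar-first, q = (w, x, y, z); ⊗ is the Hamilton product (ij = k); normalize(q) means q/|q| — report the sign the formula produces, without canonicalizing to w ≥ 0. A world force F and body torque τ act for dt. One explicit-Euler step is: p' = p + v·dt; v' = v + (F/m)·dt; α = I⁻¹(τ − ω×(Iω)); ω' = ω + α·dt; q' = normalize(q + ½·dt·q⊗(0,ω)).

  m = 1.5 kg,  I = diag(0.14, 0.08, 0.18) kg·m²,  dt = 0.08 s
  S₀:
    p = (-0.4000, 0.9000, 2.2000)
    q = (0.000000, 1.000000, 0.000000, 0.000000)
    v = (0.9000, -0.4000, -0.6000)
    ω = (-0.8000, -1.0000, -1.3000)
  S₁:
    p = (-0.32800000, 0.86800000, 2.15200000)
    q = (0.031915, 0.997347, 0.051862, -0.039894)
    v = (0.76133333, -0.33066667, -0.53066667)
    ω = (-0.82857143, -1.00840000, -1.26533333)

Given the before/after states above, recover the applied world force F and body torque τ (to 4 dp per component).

velocity change Δv = (-0.13866667, 0.06933333, 0.06933333)
applied force F = (-2.6000, 1.3000, 1.3000)
ω₁ − ω₀ = (-0.02857143, -0.00840000, 0.03466667)
ω₀×(Iω₀) = (0.1300, -0.0416, -0.0480)
τ = I·(Δω/dt) + ω₀×(Iω₀) = (0.0800, -0.0500, 0.0300)

F = (-2.6000, 1.3000, 1.3000)
τ = (0.0800, -0.0500, 0.0300)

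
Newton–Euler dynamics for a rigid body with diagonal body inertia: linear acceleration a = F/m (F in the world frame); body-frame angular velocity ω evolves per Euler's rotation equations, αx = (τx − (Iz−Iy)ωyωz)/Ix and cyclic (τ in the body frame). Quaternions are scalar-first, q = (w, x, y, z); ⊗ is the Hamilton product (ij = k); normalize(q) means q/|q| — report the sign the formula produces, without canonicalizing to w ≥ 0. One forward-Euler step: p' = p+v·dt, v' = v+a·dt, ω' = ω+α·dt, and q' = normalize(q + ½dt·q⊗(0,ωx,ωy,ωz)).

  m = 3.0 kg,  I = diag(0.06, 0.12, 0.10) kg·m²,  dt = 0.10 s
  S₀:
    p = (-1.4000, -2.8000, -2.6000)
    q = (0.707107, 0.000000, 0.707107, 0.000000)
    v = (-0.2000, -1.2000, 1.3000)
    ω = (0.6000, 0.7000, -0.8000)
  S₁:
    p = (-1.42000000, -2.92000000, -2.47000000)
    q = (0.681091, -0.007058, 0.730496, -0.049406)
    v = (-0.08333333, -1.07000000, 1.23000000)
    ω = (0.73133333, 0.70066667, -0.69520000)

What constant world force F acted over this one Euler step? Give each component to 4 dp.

v₁ − v₀ = (0.11666667, 0.13000000, -0.07000000)
applied force F = (3.5000, 3.9000, -2.1000)

F = (3.5000, 3.9000, -2.1000)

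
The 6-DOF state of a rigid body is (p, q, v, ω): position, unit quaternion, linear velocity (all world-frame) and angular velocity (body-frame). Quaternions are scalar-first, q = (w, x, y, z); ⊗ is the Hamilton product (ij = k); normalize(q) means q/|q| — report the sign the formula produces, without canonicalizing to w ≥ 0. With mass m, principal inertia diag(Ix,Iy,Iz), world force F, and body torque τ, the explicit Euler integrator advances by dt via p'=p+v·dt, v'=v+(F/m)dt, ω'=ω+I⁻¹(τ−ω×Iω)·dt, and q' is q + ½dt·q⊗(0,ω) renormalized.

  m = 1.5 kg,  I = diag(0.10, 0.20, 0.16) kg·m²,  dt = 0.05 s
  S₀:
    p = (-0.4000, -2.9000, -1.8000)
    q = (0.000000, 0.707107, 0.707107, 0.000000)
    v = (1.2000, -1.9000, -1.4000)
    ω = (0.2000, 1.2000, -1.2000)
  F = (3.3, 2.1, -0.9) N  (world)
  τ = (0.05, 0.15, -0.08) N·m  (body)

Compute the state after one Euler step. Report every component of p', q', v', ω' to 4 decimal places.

p' = (-0.3400, -2.9950, -1.8700)
q' = (-0.0247, 0.6853, 0.7277, 0.0177)
v' = (1.3100, -1.8300, -1.4300)
ω' = (0.1962, 1.2339, -1.2325)

gyro term ω×Iω = (0.0576, 0.0144, 0.0240)
angular accel α = (-0.0760, 0.6780, -0.6500)
new body rate ω' = (0.1962, 1.2339, -1.2325)
Hamilton product q⊗(0,ω) = (-0.9899498, -0.8485284, 0.8485284, 0.7071070)
updated quaternion q' = (-0.0247, 0.6853, 0.7277, 0.0177)
a = (2.2000, 1.4000, -0.6000)
p' = p + v·dt = (-0.3400, -2.9950, -1.8700)
v + (F/m)dt = (1.3100, -1.8300, -1.4300)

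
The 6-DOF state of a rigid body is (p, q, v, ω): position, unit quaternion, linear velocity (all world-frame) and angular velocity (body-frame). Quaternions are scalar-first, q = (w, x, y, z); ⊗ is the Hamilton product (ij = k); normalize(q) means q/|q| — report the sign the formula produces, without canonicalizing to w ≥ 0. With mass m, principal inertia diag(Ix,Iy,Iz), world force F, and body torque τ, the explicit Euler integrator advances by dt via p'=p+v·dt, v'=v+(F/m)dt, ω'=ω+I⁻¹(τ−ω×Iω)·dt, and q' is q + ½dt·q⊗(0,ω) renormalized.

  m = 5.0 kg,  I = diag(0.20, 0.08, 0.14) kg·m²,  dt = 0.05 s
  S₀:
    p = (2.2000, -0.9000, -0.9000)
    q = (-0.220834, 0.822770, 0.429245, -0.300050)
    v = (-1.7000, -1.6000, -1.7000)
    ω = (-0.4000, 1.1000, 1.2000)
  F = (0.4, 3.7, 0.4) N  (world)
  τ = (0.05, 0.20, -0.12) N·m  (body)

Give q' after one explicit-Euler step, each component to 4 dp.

q' = (-0.2152, 0.8454, 0.4011, -0.2795)

Hamilton product q⊗(0,ω) = (0.2169985, 0.9334826, -1.1102214, 0.8117442)
q + ½dt·q⊗(0,ω), renormalized = (-0.2152, 0.8454, 0.4011, -0.2795)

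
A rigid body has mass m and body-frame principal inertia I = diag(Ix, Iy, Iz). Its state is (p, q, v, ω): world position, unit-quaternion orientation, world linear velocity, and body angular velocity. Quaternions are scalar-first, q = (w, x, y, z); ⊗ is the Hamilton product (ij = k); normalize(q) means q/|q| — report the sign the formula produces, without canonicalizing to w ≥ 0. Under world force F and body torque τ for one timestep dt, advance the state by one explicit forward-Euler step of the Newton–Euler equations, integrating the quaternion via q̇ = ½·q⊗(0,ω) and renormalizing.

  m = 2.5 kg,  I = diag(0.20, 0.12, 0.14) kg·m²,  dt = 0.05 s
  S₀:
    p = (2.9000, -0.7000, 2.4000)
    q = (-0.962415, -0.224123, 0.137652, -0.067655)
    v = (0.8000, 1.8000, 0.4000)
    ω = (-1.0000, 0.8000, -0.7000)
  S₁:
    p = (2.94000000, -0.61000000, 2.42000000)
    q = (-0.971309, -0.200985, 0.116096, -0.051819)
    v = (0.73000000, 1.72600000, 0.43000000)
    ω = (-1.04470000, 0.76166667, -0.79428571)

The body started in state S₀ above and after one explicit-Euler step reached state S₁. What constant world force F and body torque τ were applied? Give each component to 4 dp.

F = (-3.5000, -3.7000, 1.5000)
τ = (-0.1900, -0.0500, -0.2000)

rate change Δω = (-0.04470000, -0.03833333, -0.09428571)
gyro term ω₀×Iω₀ = (-0.0112, 0.0420, 0.0640)
τ = I·(Δω/dt) + ω₀×(Iω₀) = (-0.1900, -0.0500, -0.2000)
Δv = v₁−v₀ = (-0.07000000, -0.07400000, 0.03000000)
F = m·Δv/dt = (-3.5000, -3.7000, 1.5000)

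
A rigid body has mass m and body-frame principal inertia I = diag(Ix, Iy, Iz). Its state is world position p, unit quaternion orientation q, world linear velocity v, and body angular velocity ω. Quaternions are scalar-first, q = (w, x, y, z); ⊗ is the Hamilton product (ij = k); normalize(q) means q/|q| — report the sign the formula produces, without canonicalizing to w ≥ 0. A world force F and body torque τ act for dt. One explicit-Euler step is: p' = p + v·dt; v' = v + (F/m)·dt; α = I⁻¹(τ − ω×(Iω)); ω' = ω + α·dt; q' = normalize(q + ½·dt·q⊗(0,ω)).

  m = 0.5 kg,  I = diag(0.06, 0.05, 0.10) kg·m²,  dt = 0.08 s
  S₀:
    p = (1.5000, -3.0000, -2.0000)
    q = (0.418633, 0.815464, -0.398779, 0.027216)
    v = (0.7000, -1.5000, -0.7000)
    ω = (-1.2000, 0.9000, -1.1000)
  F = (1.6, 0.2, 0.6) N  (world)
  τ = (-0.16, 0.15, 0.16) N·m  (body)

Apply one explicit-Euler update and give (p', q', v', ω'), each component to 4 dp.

p' = (1.5560, -3.1200, -2.0560)
q' = (0.4720, 0.8097, -0.3482, 0.0190)
v' = (0.9560, -1.4680, -0.6040)
ω' = (-1.3473, 1.2245, -0.9806)

a = F/m = (3.2000, 0.4000, 1.2000)
p + v·dt = (1.5560, -3.1200, -2.0560)
new velocity v' = (0.9560, -1.4680, -0.6040)
α = I⁻¹(τ − ω×Iω) = (-1.8417, 4.0560, 1.4920)
ω' = ω + α·dt = (-1.3473, 1.2245, -0.9806)
q⊗(0,ω) = (1.3673955, -0.0881971, 1.2411209, -0.2051135)
q' = normalize(q + ½dt·q⊗(0,ω)) = (0.4720, 0.8097, -0.3482, 0.0190)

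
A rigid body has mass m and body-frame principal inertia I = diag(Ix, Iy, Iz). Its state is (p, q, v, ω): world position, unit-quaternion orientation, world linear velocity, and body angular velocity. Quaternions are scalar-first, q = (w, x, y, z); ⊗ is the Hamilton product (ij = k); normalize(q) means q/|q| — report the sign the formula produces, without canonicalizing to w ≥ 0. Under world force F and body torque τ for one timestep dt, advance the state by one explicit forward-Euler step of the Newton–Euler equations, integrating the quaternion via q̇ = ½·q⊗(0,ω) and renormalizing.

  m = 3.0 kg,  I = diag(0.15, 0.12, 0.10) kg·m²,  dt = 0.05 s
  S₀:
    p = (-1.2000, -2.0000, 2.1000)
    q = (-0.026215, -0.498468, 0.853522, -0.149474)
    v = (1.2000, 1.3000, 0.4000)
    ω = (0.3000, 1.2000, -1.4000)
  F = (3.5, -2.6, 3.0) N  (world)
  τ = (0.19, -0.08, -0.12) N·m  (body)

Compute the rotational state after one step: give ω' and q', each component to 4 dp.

ω×(Iω) gyroscopic = (0.0336, -0.0210, -0.0108)
(τ − ω×Iω)/I = (1.0427, -0.4917, -1.0920)
ω + α·dt = (0.3521, 1.1754, -1.4546)
Hamilton product q⊗(0,ω) = (-1.0839496, -1.0234265, -0.7741554, -0.8175172)
updated quaternion q' = (-0.0533, -0.5235, 0.8333, -0.1697)

ω' = (0.3521, 1.1754, -1.4546)
q' = (-0.0533, -0.5235, 0.8333, -0.1697)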